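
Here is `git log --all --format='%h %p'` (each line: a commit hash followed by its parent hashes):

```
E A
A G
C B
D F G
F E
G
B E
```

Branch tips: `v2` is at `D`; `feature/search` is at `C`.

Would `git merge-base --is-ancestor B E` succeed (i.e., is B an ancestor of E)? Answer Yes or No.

Ancestors of E: {A, E, G}.
B is not in that set, so it is not an ancestor of E.

No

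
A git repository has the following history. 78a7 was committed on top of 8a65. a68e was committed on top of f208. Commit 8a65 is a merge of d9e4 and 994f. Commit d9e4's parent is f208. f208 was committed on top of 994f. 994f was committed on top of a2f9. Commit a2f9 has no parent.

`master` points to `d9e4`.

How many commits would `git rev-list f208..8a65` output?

2

Reachable from 8a65: {8a65, 994f, a2f9, d9e4, f208}.
Reachable from f208: {994f, a2f9, f208}.
In 8a65's history but not f208's: {8a65, d9e4} — 2 commits.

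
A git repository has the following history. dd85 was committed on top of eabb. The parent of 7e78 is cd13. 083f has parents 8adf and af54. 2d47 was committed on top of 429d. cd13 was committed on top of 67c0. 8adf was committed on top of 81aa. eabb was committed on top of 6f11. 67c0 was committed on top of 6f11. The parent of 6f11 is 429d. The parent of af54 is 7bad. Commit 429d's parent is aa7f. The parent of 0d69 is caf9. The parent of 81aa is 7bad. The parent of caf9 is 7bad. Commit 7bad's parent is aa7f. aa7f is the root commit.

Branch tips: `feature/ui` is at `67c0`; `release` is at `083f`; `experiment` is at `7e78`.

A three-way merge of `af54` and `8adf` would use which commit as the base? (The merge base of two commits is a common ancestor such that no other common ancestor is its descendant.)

Ancestors of af54: {7bad, aa7f, af54}.
Ancestors of 8adf: {7bad, 81aa, 8adf, aa7f}.
Common ancestors: {7bad, aa7f}.
Among these, 7bad is not an ancestor of any other common ancestor — it is the merge base.

7bad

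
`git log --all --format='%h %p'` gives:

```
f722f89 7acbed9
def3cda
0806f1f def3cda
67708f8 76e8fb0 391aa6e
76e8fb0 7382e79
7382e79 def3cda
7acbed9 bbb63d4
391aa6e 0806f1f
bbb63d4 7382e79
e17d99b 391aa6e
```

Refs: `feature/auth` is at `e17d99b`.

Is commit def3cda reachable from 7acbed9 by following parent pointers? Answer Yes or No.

Yes

Ancestors of 7acbed9 (commits reachable by following parents): {7382e79, 7acbed9, bbb63d4, def3cda}.
def3cda is in that set, so it is an ancestor of 7acbed9.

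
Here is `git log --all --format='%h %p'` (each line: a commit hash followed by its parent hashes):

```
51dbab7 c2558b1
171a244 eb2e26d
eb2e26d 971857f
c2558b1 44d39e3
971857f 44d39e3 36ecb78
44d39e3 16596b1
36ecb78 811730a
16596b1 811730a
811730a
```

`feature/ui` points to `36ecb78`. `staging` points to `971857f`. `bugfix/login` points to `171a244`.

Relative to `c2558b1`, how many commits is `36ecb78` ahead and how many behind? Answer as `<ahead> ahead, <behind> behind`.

1 ahead, 3 behind

Reachable from 36ecb78: {36ecb78, 811730a}.
Reachable from c2558b1: {16596b1, 44d39e3, 811730a, c2558b1}.
Only in 36ecb78's history (ahead): {36ecb78} — 1.
Only in c2558b1's history (behind): {16596b1, 44d39e3, c2558b1} — 3.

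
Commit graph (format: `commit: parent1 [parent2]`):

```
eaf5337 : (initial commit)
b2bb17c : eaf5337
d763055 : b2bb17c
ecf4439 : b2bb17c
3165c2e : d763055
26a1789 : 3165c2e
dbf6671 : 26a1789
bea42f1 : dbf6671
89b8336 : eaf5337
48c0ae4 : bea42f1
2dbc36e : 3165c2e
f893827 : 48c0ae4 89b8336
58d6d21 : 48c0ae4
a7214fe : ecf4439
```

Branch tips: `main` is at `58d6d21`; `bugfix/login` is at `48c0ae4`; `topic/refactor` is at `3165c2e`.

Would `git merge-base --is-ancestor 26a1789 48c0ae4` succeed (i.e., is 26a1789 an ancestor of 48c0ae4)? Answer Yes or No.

Ancestors of 48c0ae4 (commits reachable by following parents): {26a1789, 3165c2e, 48c0ae4, b2bb17c, bea42f1, d763055, dbf6671, eaf5337}.
26a1789 is in that set, so it is an ancestor of 48c0ae4.

Yes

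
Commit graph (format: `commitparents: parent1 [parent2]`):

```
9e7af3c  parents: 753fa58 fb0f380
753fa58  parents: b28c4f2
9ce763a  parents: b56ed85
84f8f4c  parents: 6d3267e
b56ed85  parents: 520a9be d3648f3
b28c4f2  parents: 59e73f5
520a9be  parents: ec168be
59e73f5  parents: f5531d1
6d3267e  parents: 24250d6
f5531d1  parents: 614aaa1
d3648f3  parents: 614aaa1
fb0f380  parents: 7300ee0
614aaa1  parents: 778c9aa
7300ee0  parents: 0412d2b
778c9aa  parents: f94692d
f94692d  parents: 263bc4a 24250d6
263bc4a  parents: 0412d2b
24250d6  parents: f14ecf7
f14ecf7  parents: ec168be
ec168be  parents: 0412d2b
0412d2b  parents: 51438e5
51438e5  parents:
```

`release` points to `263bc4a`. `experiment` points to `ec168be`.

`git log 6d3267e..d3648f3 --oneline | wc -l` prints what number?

5

Reachable from d3648f3: {0412d2b, 24250d6, 263bc4a, 51438e5, 614aaa1, 778c9aa, d3648f3, ec168be, f14ecf7, f94692d}.
Reachable from 6d3267e: {0412d2b, 24250d6, 51438e5, 6d3267e, ec168be, f14ecf7}.
In d3648f3's history but not 6d3267e's: {263bc4a, 614aaa1, 778c9aa, d3648f3, f94692d} — 5 commits.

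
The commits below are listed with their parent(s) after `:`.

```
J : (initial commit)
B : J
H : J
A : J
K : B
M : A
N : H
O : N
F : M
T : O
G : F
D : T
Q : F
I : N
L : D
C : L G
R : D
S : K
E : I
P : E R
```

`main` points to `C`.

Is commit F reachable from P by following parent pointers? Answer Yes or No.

No

Ancestors of P: {D, E, H, I, J, N, O, P, R, T}.
F is not in that set, so it is not an ancestor of P.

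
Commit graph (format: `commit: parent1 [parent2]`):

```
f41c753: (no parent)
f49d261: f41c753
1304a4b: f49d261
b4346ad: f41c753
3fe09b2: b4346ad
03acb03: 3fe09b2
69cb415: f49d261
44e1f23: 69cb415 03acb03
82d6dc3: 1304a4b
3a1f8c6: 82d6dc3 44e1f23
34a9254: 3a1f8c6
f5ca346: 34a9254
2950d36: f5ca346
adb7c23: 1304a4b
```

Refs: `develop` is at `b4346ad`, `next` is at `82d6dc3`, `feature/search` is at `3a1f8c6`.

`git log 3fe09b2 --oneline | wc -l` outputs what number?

Walking parent pointers from 3fe09b2: reachable set = {3fe09b2, b4346ad, f41c753}.
That is 3 commits.

3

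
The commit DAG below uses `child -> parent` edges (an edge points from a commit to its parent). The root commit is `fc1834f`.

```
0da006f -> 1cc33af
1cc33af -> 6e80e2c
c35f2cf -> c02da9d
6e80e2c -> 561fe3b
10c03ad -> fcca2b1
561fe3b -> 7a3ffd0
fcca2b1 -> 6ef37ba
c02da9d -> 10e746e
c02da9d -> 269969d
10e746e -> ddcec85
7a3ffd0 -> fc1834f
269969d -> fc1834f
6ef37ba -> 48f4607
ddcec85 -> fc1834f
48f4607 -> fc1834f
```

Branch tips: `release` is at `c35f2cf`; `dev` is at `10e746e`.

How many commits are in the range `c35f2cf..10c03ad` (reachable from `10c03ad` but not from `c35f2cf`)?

Reachable from 10c03ad: {10c03ad, 48f4607, 6ef37ba, fc1834f, fcca2b1}.
Reachable from c35f2cf: {10e746e, 269969d, c02da9d, c35f2cf, ddcec85, fc1834f}.
In 10c03ad's history but not c35f2cf's: {10c03ad, 48f4607, 6ef37ba, fcca2b1} — 4 commits.

4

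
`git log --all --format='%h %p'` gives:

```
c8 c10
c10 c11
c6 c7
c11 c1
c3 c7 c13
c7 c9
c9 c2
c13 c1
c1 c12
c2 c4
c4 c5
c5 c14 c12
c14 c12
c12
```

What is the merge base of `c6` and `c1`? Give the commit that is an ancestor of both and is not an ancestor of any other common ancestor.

c12

Ancestors of c6: {c12, c14, c2, c4, c5, c6, c7, c9}.
Ancestors of c1: {c1, c12}.
Common ancestors: {c12}.
The only common ancestor is c12, so it is the merge base.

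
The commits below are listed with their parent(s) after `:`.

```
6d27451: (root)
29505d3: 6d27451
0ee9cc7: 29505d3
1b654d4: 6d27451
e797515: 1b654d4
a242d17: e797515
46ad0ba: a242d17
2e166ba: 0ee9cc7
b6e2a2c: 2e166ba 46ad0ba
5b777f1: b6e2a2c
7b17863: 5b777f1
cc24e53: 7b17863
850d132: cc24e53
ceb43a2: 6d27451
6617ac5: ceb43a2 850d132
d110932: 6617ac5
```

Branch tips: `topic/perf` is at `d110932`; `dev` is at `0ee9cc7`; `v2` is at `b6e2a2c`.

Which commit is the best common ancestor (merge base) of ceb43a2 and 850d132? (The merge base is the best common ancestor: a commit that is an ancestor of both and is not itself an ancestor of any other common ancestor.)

Ancestors of ceb43a2: {6d27451, ceb43a2}.
Ancestors of 850d132: {0ee9cc7, 1b654d4, 29505d3, 2e166ba, 46ad0ba, 5b777f1, 6d27451, 7b17863, 850d132, a242d17, b6e2a2c, cc24e53, e797515}.
Common ancestors: {6d27451}.
The only common ancestor is 6d27451, so it is the merge base.

6d27451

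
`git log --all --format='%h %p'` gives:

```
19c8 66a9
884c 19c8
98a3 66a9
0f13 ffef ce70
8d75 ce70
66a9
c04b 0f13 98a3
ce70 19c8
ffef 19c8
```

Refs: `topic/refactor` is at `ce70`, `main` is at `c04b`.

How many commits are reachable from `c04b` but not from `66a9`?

Reachable from c04b: {0f13, 19c8, 66a9, 98a3, c04b, ce70, ffef}.
Reachable from 66a9: {66a9}.
In c04b's history but not 66a9's: {0f13, 19c8, 98a3, c04b, ce70, ffef} — 6 commits.

6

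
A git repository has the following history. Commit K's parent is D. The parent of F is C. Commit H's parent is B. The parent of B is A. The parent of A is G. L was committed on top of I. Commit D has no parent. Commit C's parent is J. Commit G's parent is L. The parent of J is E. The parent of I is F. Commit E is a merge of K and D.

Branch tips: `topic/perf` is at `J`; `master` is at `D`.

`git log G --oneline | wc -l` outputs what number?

Walking parent pointers from G: reachable set = {C, D, E, F, G, I, J, K, L}.
That is 9 commits.

9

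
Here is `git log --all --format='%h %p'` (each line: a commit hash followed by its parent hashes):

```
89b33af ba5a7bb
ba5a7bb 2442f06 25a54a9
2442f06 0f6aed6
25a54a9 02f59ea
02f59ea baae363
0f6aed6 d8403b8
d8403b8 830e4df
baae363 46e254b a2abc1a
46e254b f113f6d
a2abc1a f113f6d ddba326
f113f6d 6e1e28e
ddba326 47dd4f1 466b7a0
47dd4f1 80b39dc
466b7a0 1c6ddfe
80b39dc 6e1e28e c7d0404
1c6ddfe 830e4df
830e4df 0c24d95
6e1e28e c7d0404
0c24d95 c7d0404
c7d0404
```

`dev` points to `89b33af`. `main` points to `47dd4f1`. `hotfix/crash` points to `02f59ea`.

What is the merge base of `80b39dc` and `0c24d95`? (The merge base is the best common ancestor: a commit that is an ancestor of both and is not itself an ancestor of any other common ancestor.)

c7d0404

Ancestors of 80b39dc: {6e1e28e, 80b39dc, c7d0404}.
Ancestors of 0c24d95: {0c24d95, c7d0404}.
Common ancestors: {c7d0404}.
The only common ancestor is c7d0404, so it is the merge base.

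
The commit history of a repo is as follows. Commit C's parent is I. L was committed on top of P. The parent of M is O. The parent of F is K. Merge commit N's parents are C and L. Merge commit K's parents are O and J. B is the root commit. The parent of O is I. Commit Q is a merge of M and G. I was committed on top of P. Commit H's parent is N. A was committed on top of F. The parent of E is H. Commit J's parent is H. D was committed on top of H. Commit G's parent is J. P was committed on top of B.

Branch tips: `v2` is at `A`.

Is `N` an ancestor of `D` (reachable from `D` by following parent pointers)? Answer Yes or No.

Ancestors of D (commits reachable by following parents): {B, C, D, H, I, L, N, P}.
N is in that set, so it is an ancestor of D.

Yes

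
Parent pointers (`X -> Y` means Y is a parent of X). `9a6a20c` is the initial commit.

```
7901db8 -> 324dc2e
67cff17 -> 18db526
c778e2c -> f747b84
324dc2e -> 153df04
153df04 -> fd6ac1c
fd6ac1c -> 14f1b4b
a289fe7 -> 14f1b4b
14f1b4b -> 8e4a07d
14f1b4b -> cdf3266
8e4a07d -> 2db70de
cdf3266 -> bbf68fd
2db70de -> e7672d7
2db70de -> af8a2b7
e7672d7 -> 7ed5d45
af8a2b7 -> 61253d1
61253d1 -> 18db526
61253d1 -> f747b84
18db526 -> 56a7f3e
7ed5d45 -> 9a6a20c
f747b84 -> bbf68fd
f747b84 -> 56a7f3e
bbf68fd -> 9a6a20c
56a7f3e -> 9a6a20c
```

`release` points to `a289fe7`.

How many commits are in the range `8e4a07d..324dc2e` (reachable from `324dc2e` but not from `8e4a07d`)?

Reachable from 324dc2e: {14f1b4b, 153df04, 18db526, 2db70de, 324dc2e, 56a7f3e, 61253d1, 7ed5d45, 8e4a07d, 9a6a20c, af8a2b7, bbf68fd, cdf3266, e7672d7, f747b84, fd6ac1c}.
Reachable from 8e4a07d: {18db526, 2db70de, 56a7f3e, 61253d1, 7ed5d45, 8e4a07d, 9a6a20c, af8a2b7, bbf68fd, e7672d7, f747b84}.
In 324dc2e's history but not 8e4a07d's: {14f1b4b, 153df04, 324dc2e, cdf3266, fd6ac1c} — 5 commits.

5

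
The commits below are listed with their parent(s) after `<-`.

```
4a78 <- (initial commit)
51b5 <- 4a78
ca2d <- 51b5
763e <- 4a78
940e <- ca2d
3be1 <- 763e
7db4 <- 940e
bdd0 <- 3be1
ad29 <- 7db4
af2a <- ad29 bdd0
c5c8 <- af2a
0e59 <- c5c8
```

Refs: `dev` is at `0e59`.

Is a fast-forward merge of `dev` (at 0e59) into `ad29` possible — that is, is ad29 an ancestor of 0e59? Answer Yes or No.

A fast-forward from ad29 to 0e59 is possible iff ad29 is an ancestor of 0e59.
Ancestors of 0e59: {0e59, 3be1, 4a78, 51b5, 763e, 7db4, 940e, ad29, af2a, bdd0, c5c8, ca2d}.
ad29 is among them, so fast-forward is possible.

Yes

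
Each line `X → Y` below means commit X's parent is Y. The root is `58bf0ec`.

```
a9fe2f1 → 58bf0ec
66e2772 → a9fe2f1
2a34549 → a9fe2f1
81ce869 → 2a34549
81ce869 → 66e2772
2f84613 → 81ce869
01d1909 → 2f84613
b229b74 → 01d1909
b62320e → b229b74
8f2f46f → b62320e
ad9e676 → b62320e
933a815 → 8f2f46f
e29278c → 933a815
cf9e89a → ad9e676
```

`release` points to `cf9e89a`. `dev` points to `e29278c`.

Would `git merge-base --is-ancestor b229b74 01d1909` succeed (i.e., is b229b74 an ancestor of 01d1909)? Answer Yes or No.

No

Ancestors of 01d1909: {01d1909, 2a34549, 2f84613, 58bf0ec, 66e2772, 81ce869, a9fe2f1}.
b229b74 is not in that set, so it is not an ancestor of 01d1909.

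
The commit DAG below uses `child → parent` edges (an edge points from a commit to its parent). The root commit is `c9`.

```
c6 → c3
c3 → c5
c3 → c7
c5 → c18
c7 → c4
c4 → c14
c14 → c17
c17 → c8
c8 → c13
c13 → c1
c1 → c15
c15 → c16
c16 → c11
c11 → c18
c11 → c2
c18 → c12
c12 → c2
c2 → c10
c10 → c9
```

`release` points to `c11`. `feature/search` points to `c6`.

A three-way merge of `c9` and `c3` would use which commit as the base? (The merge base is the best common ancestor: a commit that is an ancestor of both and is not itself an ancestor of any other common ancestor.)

Ancestors of c9: {c9}.
Ancestors of c3: {c1, c10, c11, c12, c13, c14, c15, c16, c17, c18, c2, c3, c4, c5, c7, c8, c9}.
Common ancestors: {c9}.
The only common ancestor is c9, so it is the merge base.

c9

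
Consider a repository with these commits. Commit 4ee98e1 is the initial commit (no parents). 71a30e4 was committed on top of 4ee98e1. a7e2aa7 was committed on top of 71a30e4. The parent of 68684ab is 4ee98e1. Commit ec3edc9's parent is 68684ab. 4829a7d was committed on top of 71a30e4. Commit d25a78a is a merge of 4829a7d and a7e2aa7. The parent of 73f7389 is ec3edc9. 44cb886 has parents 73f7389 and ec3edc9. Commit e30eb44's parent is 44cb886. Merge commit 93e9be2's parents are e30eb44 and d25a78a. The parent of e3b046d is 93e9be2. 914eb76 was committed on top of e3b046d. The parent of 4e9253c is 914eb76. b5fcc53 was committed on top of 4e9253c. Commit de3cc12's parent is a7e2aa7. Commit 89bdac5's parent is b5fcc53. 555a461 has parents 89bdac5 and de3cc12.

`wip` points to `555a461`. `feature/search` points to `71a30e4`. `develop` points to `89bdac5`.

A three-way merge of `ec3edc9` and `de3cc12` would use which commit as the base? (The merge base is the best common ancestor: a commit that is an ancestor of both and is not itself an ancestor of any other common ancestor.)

4ee98e1

Ancestors of ec3edc9: {4ee98e1, 68684ab, ec3edc9}.
Ancestors of de3cc12: {4ee98e1, 71a30e4, a7e2aa7, de3cc12}.
Common ancestors: {4ee98e1}.
The only common ancestor is 4ee98e1, so it is the merge base.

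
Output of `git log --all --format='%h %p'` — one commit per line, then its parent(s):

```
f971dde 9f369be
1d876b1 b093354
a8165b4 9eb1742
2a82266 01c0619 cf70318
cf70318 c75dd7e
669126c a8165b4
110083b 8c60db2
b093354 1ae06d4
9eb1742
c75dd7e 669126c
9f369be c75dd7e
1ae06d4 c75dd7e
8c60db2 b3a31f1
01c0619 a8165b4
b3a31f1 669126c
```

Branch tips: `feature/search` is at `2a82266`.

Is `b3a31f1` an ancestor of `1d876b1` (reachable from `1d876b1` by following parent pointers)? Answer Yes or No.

Ancestors of 1d876b1: {1ae06d4, 1d876b1, 669126c, 9eb1742, a8165b4, b093354, c75dd7e}.
b3a31f1 is not in that set, so it is not an ancestor of 1d876b1.

No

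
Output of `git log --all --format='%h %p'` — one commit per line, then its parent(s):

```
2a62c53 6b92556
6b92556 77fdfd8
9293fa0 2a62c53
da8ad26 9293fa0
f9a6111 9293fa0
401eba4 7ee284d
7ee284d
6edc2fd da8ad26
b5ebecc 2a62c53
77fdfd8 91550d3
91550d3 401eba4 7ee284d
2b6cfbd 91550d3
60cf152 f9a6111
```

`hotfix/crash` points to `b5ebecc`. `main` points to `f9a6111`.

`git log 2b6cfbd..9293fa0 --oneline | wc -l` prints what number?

Reachable from 9293fa0: {2a62c53, 401eba4, 6b92556, 77fdfd8, 7ee284d, 91550d3, 9293fa0}.
Reachable from 2b6cfbd: {2b6cfbd, 401eba4, 7ee284d, 91550d3}.
In 9293fa0's history but not 2b6cfbd's: {2a62c53, 6b92556, 77fdfd8, 9293fa0} — 4 commits.

4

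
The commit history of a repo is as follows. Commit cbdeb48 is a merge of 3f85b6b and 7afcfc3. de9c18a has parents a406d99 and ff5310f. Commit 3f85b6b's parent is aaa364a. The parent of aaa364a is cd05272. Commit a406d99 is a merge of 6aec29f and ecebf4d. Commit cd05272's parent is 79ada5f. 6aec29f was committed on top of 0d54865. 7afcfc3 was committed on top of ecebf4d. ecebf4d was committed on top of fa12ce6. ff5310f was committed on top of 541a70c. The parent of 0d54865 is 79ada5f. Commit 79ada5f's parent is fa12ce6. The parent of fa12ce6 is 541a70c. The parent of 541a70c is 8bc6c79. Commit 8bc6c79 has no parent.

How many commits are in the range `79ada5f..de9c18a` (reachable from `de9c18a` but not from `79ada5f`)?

Reachable from de9c18a: {0d54865, 541a70c, 6aec29f, 79ada5f, 8bc6c79, a406d99, de9c18a, ecebf4d, fa12ce6, ff5310f}.
Reachable from 79ada5f: {541a70c, 79ada5f, 8bc6c79, fa12ce6}.
In de9c18a's history but not 79ada5f's: {0d54865, 6aec29f, a406d99, de9c18a, ecebf4d, ff5310f} — 6 commits.

6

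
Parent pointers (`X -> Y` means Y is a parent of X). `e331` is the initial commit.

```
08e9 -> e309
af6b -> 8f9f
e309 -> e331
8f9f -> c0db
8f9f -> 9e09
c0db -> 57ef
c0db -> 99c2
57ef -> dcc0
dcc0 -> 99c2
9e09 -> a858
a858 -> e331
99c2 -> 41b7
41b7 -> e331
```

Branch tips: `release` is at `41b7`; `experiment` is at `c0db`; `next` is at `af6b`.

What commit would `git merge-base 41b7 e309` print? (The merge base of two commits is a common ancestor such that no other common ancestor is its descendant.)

Ancestors of 41b7: {41b7, e331}.
Ancestors of e309: {e309, e331}.
Common ancestors: {e331}.
The only common ancestor is e331, so it is the merge base.

e331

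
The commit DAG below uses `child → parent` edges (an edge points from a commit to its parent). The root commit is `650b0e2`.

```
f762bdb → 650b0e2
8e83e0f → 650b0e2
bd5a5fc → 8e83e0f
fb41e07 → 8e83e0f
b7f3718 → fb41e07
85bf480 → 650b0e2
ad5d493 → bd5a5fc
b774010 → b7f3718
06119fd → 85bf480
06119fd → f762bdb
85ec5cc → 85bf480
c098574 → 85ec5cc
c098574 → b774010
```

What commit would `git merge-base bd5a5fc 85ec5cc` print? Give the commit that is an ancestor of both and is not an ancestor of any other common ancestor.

Ancestors of bd5a5fc: {650b0e2, 8e83e0f, bd5a5fc}.
Ancestors of 85ec5cc: {650b0e2, 85bf480, 85ec5cc}.
Common ancestors: {650b0e2}.
The only common ancestor is 650b0e2, so it is the merge base.

650b0e2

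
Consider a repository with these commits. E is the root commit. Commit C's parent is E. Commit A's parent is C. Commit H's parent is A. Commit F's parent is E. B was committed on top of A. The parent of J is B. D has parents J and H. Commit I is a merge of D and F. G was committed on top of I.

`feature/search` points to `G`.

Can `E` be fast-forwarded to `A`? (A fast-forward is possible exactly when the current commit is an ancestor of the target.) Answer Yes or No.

A fast-forward from E to A is possible iff E is an ancestor of A.
Ancestors of A: {A, C, E}.
E is among them, so fast-forward is possible.

Yes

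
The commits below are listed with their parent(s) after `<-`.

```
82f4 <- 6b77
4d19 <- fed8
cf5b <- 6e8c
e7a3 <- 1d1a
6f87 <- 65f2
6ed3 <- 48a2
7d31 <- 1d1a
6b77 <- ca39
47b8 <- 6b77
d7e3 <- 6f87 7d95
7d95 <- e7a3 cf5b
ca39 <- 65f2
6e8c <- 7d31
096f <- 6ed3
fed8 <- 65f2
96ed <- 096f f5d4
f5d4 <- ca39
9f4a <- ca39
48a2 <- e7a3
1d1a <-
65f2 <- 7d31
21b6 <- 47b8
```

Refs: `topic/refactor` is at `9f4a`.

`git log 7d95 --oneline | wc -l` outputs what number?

Walking parent pointers from 7d95: reachable set = {1d1a, 6e8c, 7d31, 7d95, cf5b, e7a3}.
That is 6 commits.

6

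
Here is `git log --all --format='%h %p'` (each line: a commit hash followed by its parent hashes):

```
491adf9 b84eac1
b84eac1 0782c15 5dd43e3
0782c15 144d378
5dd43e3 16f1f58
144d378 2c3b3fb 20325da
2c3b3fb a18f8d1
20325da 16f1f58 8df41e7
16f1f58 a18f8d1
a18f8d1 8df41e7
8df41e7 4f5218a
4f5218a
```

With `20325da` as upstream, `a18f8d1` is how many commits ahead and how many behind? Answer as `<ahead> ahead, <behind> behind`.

Reachable from a18f8d1: {4f5218a, 8df41e7, a18f8d1}.
Reachable from 20325da: {16f1f58, 20325da, 4f5218a, 8df41e7, a18f8d1}.
Only in a18f8d1's history (ahead): {} — 0.
Only in 20325da's history (behind): {16f1f58, 20325da} — 2.

0 ahead, 2 behind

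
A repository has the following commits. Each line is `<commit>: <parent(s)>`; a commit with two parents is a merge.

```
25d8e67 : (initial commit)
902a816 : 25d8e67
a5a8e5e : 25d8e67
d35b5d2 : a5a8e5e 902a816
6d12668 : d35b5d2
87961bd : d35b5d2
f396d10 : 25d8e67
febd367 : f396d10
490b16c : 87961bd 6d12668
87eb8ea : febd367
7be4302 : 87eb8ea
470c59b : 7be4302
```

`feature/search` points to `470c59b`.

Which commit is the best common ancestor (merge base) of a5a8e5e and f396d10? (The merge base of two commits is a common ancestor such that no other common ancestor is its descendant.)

25d8e67

Ancestors of a5a8e5e: {25d8e67, a5a8e5e}.
Ancestors of f396d10: {25d8e67, f396d10}.
Common ancestors: {25d8e67}.
The only common ancestor is 25d8e67, so it is the merge base.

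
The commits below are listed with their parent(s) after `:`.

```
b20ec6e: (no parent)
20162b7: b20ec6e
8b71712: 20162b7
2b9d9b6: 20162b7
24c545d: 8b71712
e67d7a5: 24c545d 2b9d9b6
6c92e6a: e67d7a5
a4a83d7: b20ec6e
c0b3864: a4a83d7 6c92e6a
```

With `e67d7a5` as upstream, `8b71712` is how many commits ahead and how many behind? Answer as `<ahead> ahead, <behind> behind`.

Reachable from 8b71712: {20162b7, 8b71712, b20ec6e}.
Reachable from e67d7a5: {20162b7, 24c545d, 2b9d9b6, 8b71712, b20ec6e, e67d7a5}.
Only in 8b71712's history (ahead): {} — 0.
Only in e67d7a5's history (behind): {24c545d, 2b9d9b6, e67d7a5} — 3.

0 ahead, 3 behind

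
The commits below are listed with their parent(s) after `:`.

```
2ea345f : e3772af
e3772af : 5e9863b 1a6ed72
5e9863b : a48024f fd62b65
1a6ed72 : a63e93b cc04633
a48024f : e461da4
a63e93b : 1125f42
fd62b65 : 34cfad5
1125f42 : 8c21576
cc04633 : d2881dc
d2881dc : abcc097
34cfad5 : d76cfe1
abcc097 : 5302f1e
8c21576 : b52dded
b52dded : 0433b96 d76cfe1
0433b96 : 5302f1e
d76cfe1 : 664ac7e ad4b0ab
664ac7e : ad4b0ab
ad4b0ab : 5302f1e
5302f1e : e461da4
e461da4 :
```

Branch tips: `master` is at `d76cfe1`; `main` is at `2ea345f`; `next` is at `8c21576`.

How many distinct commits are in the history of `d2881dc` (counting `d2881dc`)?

Walking parent pointers from d2881dc: reachable set = {5302f1e, abcc097, d2881dc, e461da4}.
That is 4 commits.

4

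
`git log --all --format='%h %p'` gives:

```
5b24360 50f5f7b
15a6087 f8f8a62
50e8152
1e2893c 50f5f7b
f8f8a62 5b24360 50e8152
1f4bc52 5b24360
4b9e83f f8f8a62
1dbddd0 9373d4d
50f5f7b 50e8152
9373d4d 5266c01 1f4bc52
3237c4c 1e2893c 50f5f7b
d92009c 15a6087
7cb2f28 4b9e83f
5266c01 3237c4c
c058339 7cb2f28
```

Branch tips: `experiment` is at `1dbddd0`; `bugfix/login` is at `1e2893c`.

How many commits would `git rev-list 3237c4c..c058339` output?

Reachable from c058339: {4b9e83f, 50e8152, 50f5f7b, 5b24360, 7cb2f28, c058339, f8f8a62}.
Reachable from 3237c4c: {1e2893c, 3237c4c, 50e8152, 50f5f7b}.
In c058339's history but not 3237c4c's: {4b9e83f, 5b24360, 7cb2f28, c058339, f8f8a62} — 5 commits.

5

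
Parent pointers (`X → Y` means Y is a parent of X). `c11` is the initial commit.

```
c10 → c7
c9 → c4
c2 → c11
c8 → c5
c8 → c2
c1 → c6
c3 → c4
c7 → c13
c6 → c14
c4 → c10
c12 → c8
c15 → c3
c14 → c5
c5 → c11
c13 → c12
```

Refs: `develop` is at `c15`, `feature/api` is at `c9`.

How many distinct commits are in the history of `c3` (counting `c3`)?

Walking parent pointers from c3: reachable set = {c10, c11, c12, c13, c2, c3, c4, c5, c7, c8}.
That is 10 commits.

10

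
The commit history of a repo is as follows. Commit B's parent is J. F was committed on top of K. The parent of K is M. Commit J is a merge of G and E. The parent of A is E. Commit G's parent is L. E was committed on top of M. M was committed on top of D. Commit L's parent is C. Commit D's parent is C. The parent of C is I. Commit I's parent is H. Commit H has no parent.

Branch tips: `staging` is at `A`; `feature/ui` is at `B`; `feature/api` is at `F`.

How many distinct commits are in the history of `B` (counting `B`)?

Walking parent pointers from B: reachable set = {B, C, D, E, G, H, I, J, L, M}.
That is 10 commits.

10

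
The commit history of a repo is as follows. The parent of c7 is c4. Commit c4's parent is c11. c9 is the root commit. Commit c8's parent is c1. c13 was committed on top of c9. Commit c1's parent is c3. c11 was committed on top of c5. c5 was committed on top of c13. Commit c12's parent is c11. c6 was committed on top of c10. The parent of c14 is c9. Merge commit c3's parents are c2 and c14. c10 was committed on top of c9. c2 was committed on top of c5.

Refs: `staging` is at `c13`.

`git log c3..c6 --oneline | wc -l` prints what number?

2

Reachable from c6: {c10, c6, c9}.
Reachable from c3: {c13, c14, c2, c3, c5, c9}.
In c6's history but not c3's: {c10, c6} — 2 commits.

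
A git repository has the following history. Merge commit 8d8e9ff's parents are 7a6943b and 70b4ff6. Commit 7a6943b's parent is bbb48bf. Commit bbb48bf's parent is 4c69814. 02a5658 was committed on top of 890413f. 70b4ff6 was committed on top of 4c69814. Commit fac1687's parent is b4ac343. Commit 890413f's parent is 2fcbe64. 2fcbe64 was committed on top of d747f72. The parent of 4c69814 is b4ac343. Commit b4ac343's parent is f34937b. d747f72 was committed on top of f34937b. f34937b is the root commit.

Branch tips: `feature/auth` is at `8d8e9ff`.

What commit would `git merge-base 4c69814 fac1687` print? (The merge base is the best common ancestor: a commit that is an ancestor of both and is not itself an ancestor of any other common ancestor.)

Ancestors of 4c69814: {4c69814, b4ac343, f34937b}.
Ancestors of fac1687: {b4ac343, f34937b, fac1687}.
Common ancestors: {b4ac343, f34937b}.
Among these, b4ac343 is not an ancestor of any other common ancestor — it is the merge base.

b4ac343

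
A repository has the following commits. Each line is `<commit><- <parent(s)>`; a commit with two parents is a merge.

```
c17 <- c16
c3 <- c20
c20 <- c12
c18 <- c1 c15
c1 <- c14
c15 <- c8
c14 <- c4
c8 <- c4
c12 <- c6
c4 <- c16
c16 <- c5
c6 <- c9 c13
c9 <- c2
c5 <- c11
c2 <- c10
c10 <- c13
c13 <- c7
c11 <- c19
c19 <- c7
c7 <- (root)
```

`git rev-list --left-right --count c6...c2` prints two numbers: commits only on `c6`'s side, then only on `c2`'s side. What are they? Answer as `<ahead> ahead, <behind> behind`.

2 ahead, 0 behind

Reachable from c6: {c10, c13, c2, c6, c7, c9}.
Reachable from c2: {c10, c13, c2, c7}.
Only in c6's history (ahead): {c6, c9} — 2.
Only in c2's history (behind): {} — 0.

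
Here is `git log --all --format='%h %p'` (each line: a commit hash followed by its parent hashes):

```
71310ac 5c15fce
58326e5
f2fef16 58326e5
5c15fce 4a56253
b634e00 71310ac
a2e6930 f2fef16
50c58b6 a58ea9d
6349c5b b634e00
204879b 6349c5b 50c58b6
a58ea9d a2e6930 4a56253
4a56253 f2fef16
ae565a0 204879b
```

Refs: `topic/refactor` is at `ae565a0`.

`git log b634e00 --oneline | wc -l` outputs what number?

Walking parent pointers from b634e00: reachable set = {4a56253, 58326e5, 5c15fce, 71310ac, b634e00, f2fef16}.
That is 6 commits.

6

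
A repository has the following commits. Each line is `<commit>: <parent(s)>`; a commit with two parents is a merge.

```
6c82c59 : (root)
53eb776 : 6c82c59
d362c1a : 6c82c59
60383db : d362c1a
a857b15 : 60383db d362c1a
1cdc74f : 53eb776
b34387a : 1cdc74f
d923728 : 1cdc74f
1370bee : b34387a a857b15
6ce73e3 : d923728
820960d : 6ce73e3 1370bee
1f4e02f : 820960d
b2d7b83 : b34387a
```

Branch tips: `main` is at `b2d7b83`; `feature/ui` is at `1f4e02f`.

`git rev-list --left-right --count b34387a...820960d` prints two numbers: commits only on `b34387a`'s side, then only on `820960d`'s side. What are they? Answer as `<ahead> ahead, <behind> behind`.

0 ahead, 7 behind

Reachable from b34387a: {1cdc74f, 53eb776, 6c82c59, b34387a}.
Reachable from 820960d: {1370bee, 1cdc74f, 53eb776, 60383db, 6c82c59, 6ce73e3, 820960d, a857b15, b34387a, d362c1a, d923728}.
Only in b34387a's history (ahead): {} — 0.
Only in 820960d's history (behind): {1370bee, 60383db, 6ce73e3, 820960d, a857b15, d362c1a, d923728} — 7.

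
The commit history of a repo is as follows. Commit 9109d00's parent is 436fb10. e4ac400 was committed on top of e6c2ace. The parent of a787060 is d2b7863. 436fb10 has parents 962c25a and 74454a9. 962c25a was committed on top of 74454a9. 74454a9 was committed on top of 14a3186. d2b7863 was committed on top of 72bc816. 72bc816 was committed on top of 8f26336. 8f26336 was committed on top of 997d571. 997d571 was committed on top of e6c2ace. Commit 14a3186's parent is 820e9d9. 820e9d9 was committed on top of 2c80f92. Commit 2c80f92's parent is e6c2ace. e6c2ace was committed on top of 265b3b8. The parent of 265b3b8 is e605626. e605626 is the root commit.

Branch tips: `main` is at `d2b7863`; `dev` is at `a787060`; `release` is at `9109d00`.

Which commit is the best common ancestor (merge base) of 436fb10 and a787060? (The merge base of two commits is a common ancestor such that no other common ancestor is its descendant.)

e6c2ace

Ancestors of 436fb10: {14a3186, 265b3b8, 2c80f92, 436fb10, 74454a9, 820e9d9, 962c25a, e605626, e6c2ace}.
Ancestors of a787060: {265b3b8, 72bc816, 8f26336, 997d571, a787060, d2b7863, e605626, e6c2ace}.
Common ancestors: {265b3b8, e605626, e6c2ace}.
Among these, e6c2ace is not an ancestor of any other common ancestor — it is the merge base.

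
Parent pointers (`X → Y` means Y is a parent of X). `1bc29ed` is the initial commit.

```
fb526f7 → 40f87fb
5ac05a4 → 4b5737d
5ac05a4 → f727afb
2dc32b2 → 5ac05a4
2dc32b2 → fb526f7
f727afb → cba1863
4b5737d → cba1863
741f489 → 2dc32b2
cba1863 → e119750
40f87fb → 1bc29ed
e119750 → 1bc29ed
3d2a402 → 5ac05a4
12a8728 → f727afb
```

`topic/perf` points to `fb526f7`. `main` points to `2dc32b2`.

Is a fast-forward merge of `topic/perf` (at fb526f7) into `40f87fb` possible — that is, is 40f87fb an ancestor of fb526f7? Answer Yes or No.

A fast-forward from 40f87fb to fb526f7 is possible iff 40f87fb is an ancestor of fb526f7.
Ancestors of fb526f7: {1bc29ed, 40f87fb, fb526f7}.
40f87fb is among them, so fast-forward is possible.

Yes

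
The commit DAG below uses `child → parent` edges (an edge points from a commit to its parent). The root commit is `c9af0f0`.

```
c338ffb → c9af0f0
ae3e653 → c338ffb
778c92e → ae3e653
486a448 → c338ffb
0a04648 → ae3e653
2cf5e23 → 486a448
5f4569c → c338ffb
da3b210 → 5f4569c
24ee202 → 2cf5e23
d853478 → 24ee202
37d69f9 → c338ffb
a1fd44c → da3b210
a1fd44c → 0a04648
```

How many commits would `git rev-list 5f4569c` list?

3

Walking parent pointers from 5f4569c: reachable set = {5f4569c, c338ffb, c9af0f0}.
That is 3 commits.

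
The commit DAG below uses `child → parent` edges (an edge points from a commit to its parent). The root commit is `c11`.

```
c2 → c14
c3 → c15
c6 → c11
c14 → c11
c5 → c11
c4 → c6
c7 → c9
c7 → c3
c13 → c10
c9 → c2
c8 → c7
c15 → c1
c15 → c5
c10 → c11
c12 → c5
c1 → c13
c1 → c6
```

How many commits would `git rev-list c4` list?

3

Walking parent pointers from c4: reachable set = {c11, c4, c6}.
That is 3 commits.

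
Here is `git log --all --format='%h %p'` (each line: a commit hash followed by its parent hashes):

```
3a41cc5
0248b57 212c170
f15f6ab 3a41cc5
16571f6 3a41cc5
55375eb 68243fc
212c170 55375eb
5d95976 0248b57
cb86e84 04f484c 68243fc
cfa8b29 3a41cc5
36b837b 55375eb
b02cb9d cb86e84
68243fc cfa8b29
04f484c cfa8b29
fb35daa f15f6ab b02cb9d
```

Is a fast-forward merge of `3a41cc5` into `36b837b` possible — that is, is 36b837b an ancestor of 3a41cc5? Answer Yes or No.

No

A fast-forward from 36b837b to 3a41cc5 is possible iff 36b837b is an ancestor of 3a41cc5.
Ancestors of 3a41cc5: {3a41cc5}.
36b837b is not among them, so fast-forward is not possible.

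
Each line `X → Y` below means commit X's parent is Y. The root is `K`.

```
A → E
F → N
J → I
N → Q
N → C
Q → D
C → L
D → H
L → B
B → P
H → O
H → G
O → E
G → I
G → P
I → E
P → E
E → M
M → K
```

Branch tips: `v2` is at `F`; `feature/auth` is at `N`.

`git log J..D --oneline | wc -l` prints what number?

5

Reachable from D: {D, E, G, H, I, K, M, O, P}.
Reachable from J: {E, I, J, K, M}.
In D's history but not J's: {D, G, H, O, P} — 5 commits.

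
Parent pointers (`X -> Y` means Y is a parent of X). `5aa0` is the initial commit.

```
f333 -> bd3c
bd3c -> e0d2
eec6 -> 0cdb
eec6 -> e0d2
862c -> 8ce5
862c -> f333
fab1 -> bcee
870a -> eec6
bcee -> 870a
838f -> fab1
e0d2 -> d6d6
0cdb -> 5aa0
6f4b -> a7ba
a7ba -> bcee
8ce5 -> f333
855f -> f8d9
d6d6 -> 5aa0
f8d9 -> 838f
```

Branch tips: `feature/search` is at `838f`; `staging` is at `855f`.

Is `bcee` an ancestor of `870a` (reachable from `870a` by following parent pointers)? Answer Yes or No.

No

Ancestors of 870a: {0cdb, 5aa0, 870a, d6d6, e0d2, eec6}.
bcee is not in that set, so it is not an ancestor of 870a.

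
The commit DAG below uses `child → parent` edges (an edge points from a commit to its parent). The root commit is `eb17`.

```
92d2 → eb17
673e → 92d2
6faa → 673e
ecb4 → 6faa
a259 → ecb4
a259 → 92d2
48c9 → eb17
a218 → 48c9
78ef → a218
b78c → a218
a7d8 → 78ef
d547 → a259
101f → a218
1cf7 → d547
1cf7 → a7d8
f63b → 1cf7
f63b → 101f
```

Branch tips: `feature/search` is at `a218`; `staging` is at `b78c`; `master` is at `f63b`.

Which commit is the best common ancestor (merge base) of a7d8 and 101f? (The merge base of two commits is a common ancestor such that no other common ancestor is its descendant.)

a218

Ancestors of a7d8: {48c9, 78ef, a218, a7d8, eb17}.
Ancestors of 101f: {101f, 48c9, a218, eb17}.
Common ancestors: {48c9, a218, eb17}.
Among these, a218 is not an ancestor of any other common ancestor — it is the merge base.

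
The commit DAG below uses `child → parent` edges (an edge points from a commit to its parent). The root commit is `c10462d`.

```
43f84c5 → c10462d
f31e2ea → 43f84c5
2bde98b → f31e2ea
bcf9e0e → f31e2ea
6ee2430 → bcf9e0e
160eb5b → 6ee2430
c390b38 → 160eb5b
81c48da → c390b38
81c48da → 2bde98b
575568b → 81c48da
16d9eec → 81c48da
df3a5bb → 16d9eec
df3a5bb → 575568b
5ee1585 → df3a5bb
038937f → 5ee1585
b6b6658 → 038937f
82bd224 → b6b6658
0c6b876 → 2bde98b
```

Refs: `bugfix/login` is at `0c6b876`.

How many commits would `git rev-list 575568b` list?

10

Walking parent pointers from 575568b: reachable set = {160eb5b, 2bde98b, 43f84c5, 575568b, 6ee2430, 81c48da, bcf9e0e, c10462d, c390b38, f31e2ea}.
That is 10 commits.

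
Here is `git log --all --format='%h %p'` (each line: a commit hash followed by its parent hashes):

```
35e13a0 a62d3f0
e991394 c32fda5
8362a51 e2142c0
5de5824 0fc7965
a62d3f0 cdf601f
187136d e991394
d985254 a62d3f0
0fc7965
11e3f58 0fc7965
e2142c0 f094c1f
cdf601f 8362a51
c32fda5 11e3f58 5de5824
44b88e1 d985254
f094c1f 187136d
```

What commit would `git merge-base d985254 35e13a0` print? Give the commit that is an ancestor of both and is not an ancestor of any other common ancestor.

Ancestors of d985254: {0fc7965, 11e3f58, 187136d, 5de5824, 8362a51, a62d3f0, c32fda5, cdf601f, d985254, e2142c0, e991394, f094c1f}.
Ancestors of 35e13a0: {0fc7965, 11e3f58, 187136d, 35e13a0, 5de5824, 8362a51, a62d3f0, c32fda5, cdf601f, e2142c0, e991394, f094c1f}.
Common ancestors: {0fc7965, 11e3f58, 187136d, 5de5824, 8362a51, a62d3f0, c32fda5, cdf601f, e2142c0, e991394, f094c1f}.
Among these, a62d3f0 is not an ancestor of any other common ancestor — it is the merge base.

a62d3f0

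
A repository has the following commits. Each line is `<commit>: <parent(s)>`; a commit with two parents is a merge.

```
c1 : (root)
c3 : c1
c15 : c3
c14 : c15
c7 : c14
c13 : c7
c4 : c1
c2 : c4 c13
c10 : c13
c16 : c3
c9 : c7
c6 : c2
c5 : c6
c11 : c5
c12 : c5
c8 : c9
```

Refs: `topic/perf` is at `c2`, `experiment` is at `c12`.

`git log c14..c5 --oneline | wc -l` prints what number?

Reachable from c5: {c1, c13, c14, c15, c2, c3, c4, c5, c6, c7}.
Reachable from c14: {c1, c14, c15, c3}.
In c5's history but not c14's: {c13, c2, c4, c5, c6, c7} — 6 commits.

6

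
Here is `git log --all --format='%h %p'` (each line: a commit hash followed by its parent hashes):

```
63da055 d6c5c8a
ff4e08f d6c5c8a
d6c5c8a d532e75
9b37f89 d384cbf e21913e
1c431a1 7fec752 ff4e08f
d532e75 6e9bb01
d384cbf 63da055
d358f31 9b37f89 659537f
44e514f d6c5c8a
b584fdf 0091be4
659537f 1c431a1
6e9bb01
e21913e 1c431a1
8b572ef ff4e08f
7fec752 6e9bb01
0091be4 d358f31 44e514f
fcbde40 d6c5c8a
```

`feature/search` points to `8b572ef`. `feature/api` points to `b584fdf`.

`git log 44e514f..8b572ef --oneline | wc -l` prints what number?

2

Reachable from 8b572ef: {6e9bb01, 8b572ef, d532e75, d6c5c8a, ff4e08f}.
Reachable from 44e514f: {44e514f, 6e9bb01, d532e75, d6c5c8a}.
In 8b572ef's history but not 44e514f's: {8b572ef, ff4e08f} — 2 commits.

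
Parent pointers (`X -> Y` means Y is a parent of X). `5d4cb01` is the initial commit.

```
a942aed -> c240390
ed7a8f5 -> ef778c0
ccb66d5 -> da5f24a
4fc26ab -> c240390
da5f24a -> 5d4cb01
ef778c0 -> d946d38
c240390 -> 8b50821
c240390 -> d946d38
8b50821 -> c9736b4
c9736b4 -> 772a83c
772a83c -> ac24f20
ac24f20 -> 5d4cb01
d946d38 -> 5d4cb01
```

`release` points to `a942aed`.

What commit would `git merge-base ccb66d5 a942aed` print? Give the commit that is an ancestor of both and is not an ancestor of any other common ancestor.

5d4cb01

Ancestors of ccb66d5: {5d4cb01, ccb66d5, da5f24a}.
Ancestors of a942aed: {5d4cb01, 772a83c, 8b50821, a942aed, ac24f20, c240390, c9736b4, d946d38}.
Common ancestors: {5d4cb01}.
The only common ancestor is 5d4cb01, so it is the merge base.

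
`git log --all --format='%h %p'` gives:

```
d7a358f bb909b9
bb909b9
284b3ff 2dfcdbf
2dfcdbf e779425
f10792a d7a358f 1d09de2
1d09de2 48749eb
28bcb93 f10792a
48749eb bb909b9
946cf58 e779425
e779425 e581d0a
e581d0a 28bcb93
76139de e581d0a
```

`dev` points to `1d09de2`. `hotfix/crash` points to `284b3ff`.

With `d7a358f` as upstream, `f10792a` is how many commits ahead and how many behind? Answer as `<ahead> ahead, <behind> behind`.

3 ahead, 0 behind

Reachable from f10792a: {1d09de2, 48749eb, bb909b9, d7a358f, f10792a}.
Reachable from d7a358f: {bb909b9, d7a358f}.
Only in f10792a's history (ahead): {1d09de2, 48749eb, f10792a} — 3.
Only in d7a358f's history (behind): {} — 0.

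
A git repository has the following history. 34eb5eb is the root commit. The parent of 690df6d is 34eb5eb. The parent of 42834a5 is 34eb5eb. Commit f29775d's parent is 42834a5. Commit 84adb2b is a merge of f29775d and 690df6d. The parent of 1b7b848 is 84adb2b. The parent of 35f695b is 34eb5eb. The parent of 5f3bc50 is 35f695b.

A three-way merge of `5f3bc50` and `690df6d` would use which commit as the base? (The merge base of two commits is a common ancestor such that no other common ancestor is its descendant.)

34eb5eb

Ancestors of 5f3bc50: {34eb5eb, 35f695b, 5f3bc50}.
Ancestors of 690df6d: {34eb5eb, 690df6d}.
Common ancestors: {34eb5eb}.
The only common ancestor is 34eb5eb, so it is the merge base.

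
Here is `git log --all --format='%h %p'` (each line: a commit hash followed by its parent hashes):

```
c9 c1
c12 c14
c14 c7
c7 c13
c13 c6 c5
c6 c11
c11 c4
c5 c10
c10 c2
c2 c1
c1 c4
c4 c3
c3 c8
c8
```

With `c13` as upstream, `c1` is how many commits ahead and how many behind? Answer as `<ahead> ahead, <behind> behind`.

0 ahead, 6 behind

Reachable from c1: {c1, c3, c4, c8}.
Reachable from c13: {c1, c10, c11, c13, c2, c3, c4, c5, c6, c8}.
Only in c1's history (ahead): {} — 0.
Only in c13's history (behind): {c10, c11, c13, c2, c5, c6} — 6.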